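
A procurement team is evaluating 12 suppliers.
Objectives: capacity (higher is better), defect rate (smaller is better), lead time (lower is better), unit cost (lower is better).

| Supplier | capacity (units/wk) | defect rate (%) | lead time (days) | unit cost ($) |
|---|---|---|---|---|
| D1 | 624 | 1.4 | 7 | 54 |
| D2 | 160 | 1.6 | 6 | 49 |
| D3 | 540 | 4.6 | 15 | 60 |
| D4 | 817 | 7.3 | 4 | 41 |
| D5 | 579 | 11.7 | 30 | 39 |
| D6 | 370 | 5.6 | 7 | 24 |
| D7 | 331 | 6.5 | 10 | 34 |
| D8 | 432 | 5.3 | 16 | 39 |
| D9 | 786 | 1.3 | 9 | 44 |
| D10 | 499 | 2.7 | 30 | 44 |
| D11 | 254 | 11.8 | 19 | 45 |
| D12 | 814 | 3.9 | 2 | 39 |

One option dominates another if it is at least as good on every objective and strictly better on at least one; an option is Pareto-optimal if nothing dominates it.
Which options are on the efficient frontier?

D1: not dominated.
D2: not dominated.
D3: dominated by D1 (capacity 624≥540, defect rate 1.4≤4.6, lead time 7≤15, unit cost 54≤60).
D4: not dominated (best capacity).
D5: dominated by D12 (capacity 814≥579, defect rate 3.9≤11.7, lead time 2≤30, unit cost 39≤39).
D6: not dominated (best unit cost).
D7: dominated by D6 (capacity 370≥331, defect rate 5.6≤6.5, lead time 7≤10, unit cost 24≤34).
D8: dominated by D12 (capacity 814≥432, defect rate 3.9≤5.3, lead time 2≤16, unit cost 39≤39).
D9: not dominated (best defect rate).
D10: dominated by D9 (capacity 786≥499, defect rate 1.3≤2.7, lead time 9≤30, unit cost 44≤44).
D11: dominated by D4 (capacity 817≥254, defect rate 7.3≤11.8, lead time 4≤19, unit cost 41≤45).
D12: not dominated (best lead time).

D1, D2, D4, D6, D9, D12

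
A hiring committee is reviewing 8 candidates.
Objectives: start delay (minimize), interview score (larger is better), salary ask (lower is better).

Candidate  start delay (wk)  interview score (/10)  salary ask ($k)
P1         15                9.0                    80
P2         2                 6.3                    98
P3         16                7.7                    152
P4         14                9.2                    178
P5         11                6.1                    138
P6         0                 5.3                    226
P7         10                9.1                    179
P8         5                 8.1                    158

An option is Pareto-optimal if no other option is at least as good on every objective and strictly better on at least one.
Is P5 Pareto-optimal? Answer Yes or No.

P2 vs P5: start delay 2≤11, interview score 6.3≥6.1, salary ask 98≤138 — P2 is at least as good on every objective and strictly better on at least one, so P2 dominates P5.

No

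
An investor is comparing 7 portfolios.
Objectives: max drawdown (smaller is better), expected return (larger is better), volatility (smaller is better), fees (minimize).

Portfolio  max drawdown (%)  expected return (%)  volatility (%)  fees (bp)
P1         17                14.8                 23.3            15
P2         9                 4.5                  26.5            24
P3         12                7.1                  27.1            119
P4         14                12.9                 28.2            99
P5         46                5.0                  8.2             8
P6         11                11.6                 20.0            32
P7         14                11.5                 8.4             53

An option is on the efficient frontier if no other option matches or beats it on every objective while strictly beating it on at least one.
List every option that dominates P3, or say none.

P6: max drawdown 11≤12, expected return 11.6≥7.1, volatility 20.0≤27.1, fees 32≤119 — dominates P3.
Others (P1, P2, P4, P5, P7) are each worse than P3 on at least one objective.

P6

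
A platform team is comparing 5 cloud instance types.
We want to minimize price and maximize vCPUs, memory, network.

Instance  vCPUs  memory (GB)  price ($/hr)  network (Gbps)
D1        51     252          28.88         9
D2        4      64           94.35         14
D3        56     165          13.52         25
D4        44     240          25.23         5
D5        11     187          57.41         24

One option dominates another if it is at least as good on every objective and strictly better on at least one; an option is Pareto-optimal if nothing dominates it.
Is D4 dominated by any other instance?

No

D1: worse on price (28.88 vs 25.23).
D2: worse on vCPUs (4 vs 44).
D3: worse on memory (165 vs 240).
D5: worse on vCPUs (11 vs 44).
No option is at least as good as D4 on every objective and strictly better on one.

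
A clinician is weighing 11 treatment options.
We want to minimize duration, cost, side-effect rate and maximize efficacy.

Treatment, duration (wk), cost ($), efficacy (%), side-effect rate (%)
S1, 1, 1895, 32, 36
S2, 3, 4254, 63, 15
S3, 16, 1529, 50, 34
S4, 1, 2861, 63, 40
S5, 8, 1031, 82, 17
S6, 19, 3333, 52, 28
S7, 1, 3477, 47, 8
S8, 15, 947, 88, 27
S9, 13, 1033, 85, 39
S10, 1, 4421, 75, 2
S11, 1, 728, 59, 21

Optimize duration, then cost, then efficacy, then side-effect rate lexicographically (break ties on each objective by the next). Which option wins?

First minimize duration: best is 1, kept {S1, S4, S7, S10, S11}.
Then minimize cost: best is 728, kept {S11}.

S11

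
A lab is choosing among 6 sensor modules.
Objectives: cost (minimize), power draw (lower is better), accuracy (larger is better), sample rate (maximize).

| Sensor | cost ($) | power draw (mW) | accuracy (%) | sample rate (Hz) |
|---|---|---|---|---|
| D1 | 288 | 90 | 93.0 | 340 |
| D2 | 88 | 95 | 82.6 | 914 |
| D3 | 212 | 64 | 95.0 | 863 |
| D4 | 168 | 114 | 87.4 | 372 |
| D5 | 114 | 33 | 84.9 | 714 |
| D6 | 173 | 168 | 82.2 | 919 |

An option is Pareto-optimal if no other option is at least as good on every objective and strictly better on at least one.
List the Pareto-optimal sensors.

D2, D3, D4, D5, D6

D1: dominated by D3 (cost 212≤288, power draw 64≤90, accuracy 95.0≥93.0, sample rate 863≥340).
D2: not dominated (best cost).
D3: not dominated (best accuracy).
D4: not dominated.
D5: not dominated (best power draw).
D6: not dominated (best sample rate).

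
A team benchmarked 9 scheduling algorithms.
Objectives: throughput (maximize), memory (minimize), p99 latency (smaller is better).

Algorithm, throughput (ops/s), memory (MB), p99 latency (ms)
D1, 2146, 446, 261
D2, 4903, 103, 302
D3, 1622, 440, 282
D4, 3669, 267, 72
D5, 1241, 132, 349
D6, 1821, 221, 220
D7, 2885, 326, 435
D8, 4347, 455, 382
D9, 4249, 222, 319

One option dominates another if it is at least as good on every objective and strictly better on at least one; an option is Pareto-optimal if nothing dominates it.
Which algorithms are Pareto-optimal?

D1: dominated by D4 (throughput 3669≥2146, memory 267≤446, p99 latency 72≤261).
D2: not dominated (best throughput).
D3: dominated by D4 (throughput 3669≥1622, memory 267≤440, p99 latency 72≤282).
D4: not dominated (best p99 latency).
D5: dominated by D2 (throughput 4903≥1241, memory 103≤132, p99 latency 302≤349).
D6: not dominated.
D7: dominated by D2 (throughput 4903≥2885, memory 103≤326, p99 latency 302≤435).
D8: dominated by D2 (throughput 4903≥4347, memory 103≤455, p99 latency 302≤382).
D9: dominated by D2 (throughput 4903≥4249, memory 103≤222, p99 latency 302≤319).

D2, D4, D6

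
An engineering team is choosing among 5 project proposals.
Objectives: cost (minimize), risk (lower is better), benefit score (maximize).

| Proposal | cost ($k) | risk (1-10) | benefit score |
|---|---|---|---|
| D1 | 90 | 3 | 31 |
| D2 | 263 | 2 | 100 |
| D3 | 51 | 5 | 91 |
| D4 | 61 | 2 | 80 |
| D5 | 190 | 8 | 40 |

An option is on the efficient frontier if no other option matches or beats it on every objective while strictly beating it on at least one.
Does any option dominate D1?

D4 vs D1: cost 61≤90, risk 2≤3, benefit score 80≥31 — D4 is at least as good on every objective and strictly better on at least one, so D4 dominates D1.

Yes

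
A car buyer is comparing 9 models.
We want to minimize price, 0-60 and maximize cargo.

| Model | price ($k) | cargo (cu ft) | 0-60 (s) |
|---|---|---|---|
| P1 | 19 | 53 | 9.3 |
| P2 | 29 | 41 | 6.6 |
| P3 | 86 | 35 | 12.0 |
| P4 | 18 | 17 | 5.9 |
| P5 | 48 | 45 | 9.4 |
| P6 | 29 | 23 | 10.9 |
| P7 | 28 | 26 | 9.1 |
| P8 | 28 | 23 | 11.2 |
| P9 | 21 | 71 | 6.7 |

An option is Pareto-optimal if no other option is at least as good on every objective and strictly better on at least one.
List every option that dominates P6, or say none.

P1: price 19≤29, cargo 53≥23, 0-60 9.3≤10.9 — dominates P6.
P2: price 29≤29, cargo 41≥23, 0-60 6.6≤10.9 — dominates P6.
P7: price 28≤29, cargo 26≥23, 0-60 9.1≤10.9 — dominates P6.
P9: price 21≤29, cargo 71≥23, 0-60 6.7≤10.9 — dominates P6.
Others (P3, P4, P5, P8) are each worse than P6 on at least one objective.

P1, P2, P7, P9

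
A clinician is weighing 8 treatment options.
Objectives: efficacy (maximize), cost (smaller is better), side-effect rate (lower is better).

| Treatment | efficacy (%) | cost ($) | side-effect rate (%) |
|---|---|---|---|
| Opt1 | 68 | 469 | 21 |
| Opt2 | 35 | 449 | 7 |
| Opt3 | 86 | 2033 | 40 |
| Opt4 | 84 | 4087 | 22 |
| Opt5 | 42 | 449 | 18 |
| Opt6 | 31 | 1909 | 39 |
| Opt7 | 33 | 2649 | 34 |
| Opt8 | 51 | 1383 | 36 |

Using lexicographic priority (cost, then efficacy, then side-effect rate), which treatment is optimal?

First minimize cost: best is 449, kept {Opt2, Opt5}.
Then maximize efficacy: best is 42, kept {Opt5}.

Opt5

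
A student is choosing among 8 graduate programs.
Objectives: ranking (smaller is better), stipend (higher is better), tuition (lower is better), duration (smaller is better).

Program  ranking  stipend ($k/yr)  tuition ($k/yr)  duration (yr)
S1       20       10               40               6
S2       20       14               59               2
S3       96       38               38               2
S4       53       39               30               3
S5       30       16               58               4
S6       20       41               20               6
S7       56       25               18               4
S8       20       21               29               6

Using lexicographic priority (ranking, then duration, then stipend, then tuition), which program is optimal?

S2

First minimize ranking: best is 20, kept {S1, S2, S6, S8}.
Then minimize duration: best is 2, kept {S2}.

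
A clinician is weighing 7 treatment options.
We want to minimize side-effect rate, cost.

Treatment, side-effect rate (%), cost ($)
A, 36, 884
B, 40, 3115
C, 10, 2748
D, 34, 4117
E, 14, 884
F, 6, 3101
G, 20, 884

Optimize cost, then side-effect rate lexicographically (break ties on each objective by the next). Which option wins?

E

First minimize cost: best is 884, kept {A, E, G}.
Then minimize side-effect rate: best is 14, kept {E}.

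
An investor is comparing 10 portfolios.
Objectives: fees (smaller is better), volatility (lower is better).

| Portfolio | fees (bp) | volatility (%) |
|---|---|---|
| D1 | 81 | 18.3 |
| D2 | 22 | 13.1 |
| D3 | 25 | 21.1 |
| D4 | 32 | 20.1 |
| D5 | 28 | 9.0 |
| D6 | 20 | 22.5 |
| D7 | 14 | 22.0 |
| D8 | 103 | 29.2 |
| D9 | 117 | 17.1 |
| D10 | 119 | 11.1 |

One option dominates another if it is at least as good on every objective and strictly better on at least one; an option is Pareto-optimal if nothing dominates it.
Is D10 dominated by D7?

D7 vs D10: D7 is worse on volatility (22.0 vs 11.1), so it does not dominate D10.

No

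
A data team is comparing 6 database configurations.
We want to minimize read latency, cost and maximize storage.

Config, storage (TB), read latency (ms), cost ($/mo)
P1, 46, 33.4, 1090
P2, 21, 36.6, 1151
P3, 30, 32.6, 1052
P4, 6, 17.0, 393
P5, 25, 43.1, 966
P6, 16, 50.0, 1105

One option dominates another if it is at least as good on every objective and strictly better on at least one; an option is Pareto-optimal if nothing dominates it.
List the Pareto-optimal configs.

P1, P3, P4, P5

P1: not dominated (best storage).
P2: dominated by P1 (storage 46≥21, read latency 33.4≤36.6, cost 1090≤1151).
P3: not dominated.
P4: not dominated (best read latency).
P5: not dominated.
P6: dominated by P1 (storage 46≥16, read latency 33.4≤50.0, cost 1090≤1105).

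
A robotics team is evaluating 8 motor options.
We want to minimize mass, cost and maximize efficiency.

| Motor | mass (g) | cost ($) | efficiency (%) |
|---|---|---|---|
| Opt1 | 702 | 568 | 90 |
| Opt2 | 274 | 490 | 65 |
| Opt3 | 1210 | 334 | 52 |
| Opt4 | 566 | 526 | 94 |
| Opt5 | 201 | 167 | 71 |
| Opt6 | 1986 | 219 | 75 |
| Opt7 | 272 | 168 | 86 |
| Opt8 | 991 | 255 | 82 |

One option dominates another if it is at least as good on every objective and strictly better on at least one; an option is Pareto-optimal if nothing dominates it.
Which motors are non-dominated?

Opt4, Opt5, Opt7

Opt1: dominated by Opt4 (mass 566≤702, cost 526≤568, efficiency 94≥90).
Opt2: dominated by Opt5 (mass 201≤274, cost 167≤490, efficiency 71≥65).
Opt3: dominated by Opt5 (mass 201≤1210, cost 167≤334, efficiency 71≥52).
Opt4: not dominated (best efficiency).
Opt5: not dominated (best mass).
Opt6: dominated by Opt7 (mass 272≤1986, cost 168≤219, efficiency 86≥75).
Opt7: not dominated.
Opt8: dominated by Opt7 (mass 272≤991, cost 168≤255, efficiency 86≥82).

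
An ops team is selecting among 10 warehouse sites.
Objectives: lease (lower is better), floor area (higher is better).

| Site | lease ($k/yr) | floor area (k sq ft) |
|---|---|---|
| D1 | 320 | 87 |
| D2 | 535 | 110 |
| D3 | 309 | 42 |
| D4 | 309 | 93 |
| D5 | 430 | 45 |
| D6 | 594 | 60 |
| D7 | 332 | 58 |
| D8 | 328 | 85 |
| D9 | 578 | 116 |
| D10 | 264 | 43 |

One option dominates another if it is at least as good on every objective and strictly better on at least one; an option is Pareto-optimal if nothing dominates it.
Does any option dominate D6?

Yes

D1 vs D6: lease 320≤594, floor area 87≥60 — D1 is at least as good on every objective and strictly better on at least one, so D1 dominates D6.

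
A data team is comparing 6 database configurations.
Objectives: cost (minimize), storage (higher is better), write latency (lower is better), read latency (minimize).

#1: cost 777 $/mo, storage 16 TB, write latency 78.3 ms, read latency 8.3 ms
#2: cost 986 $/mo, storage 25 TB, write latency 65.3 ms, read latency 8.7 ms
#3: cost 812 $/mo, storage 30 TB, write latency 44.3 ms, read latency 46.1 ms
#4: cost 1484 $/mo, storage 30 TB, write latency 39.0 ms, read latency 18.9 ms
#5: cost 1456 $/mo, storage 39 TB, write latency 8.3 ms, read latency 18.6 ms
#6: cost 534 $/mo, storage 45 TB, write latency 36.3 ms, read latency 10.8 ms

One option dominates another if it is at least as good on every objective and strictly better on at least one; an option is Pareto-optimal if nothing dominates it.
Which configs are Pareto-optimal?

#1, #2, #5, #6

#1: not dominated (best read latency).
#2: not dominated.
#3: dominated by #6 (cost 534≤812, storage 45≥30, write latency 36.3≤44.3, read latency 10.8≤46.1).
#4: dominated by #5 (cost 1456≤1484, storage 39≥30, write latency 8.3≤39.0, read latency 18.6≤18.9).
#5: not dominated (best write latency).
#6: not dominated (best cost).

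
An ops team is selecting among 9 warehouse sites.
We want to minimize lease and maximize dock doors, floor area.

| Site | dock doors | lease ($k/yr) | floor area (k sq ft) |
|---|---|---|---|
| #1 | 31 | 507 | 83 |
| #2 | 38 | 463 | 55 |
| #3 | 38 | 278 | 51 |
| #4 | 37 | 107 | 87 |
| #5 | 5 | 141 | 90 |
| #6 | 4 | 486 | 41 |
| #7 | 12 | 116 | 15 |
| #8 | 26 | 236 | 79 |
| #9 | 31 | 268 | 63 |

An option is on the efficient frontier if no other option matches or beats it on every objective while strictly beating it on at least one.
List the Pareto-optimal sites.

#1: dominated by #4 (dock doors 37≥31, lease 107≤507, floor area 87≥83).
#2: not dominated.
#3: not dominated.
#4: not dominated (best lease).
#5: not dominated (best floor area).
#6: dominated by #2 (dock doors 38≥4, lease 463≤486, floor area 55≥41).
#7: dominated by #4 (dock doors 37≥12, lease 107≤116, floor area 87≥15).
#8: dominated by #4 (dock doors 37≥26, lease 107≤236, floor area 87≥79).
#9: dominated by #4 (dock doors 37≥31, lease 107≤268, floor area 87≥63).

#2, #3, #4, #5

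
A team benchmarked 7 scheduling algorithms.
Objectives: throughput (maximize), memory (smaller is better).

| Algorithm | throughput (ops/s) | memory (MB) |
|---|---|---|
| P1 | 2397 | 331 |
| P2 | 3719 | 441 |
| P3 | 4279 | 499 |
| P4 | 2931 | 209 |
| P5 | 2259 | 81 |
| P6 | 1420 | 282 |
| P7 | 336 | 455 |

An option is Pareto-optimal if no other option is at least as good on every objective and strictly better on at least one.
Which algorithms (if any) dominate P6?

P4, P5

P4: throughput 2931≥1420, memory 209≤282 — dominates P6.
P5: throughput 2259≥1420, memory 81≤282 — dominates P6.
Others (P1, P2, P3, P7) are each worse than P6 on at least one objective.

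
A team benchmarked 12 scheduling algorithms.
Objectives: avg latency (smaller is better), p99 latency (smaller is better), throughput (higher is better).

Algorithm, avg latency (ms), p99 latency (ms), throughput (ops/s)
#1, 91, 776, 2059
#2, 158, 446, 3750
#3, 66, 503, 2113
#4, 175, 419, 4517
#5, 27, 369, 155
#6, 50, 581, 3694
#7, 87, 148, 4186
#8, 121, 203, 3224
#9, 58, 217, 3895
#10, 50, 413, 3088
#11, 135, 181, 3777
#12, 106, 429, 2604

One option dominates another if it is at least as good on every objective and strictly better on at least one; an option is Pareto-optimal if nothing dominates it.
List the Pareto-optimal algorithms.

#4, #5, #6, #7, #9, #10

#1: dominated by #3 (avg latency 66≤91, p99 latency 503≤776, throughput 2113≥2059).
#2: dominated by #7 (avg latency 87≤158, p99 latency 148≤446, throughput 4186≥3750).
#3: dominated by #9 (avg latency 58≤66, p99 latency 217≤503, throughput 3895≥2113).
#4: not dominated (best throughput).
#5: not dominated (best avg latency).
#6: not dominated.
#7: not dominated (best p99 latency).
#8: dominated by #7 (avg latency 87≤121, p99 latency 148≤203, throughput 4186≥3224).
#9: not dominated.
#10: not dominated.
#11: dominated by #7 (avg latency 87≤135, p99 latency 148≤181, throughput 4186≥3777).
#12: dominated by #7 (avg latency 87≤106, p99 latency 148≤429, throughput 4186≥2604).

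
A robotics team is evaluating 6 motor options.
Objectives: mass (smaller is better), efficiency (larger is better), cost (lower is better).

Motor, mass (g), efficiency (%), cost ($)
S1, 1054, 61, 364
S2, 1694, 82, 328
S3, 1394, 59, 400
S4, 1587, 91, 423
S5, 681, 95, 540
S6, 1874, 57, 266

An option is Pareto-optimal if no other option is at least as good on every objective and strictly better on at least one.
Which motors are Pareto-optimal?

S1, S2, S4, S5, S6

S1: not dominated.
S2: not dominated.
S3: dominated by S1 (mass 1054≤1394, efficiency 61≥59, cost 364≤400).
S4: not dominated.
S5: not dominated (best mass).
S6: not dominated (best cost).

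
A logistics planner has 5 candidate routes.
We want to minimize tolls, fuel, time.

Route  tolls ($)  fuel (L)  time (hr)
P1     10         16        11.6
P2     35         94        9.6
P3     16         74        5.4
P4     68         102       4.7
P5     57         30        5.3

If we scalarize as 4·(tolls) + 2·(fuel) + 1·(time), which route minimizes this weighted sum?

P1: 4·10 + 2·16 + 1·11.6 = 83.6
P2: 4·35 + 2·94 + 1·9.6 = 337.6
P3: 4·16 + 2·74 + 1·5.4 = 217.4
P4: 4·68 + 2·102 + 1·4.7 = 480.7
P5: 4·57 + 2·30 + 1·5.3 = 293.3
Lowest: P1 at 83.6.

P1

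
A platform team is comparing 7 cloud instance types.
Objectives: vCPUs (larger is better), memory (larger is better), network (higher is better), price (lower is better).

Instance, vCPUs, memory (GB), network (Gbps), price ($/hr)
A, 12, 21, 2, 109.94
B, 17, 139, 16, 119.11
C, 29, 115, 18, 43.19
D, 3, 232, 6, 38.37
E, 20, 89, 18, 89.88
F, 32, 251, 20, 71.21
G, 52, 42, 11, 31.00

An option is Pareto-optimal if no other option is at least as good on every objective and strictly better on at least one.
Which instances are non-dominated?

A: dominated by C (vCPUs 29≥12, memory 115≥21, network 18≥2, price 43.19≤109.94).
B: dominated by F (vCPUs 32≥17, memory 251≥139, network 20≥16, price 71.21≤119.11).
C: not dominated.
D: not dominated.
E: dominated by C (vCPUs 29≥20, memory 115≥89, network 18≥18, price 43.19≤89.88).
F: not dominated (best memory).
G: not dominated (best vCPUs).

C, D, F, G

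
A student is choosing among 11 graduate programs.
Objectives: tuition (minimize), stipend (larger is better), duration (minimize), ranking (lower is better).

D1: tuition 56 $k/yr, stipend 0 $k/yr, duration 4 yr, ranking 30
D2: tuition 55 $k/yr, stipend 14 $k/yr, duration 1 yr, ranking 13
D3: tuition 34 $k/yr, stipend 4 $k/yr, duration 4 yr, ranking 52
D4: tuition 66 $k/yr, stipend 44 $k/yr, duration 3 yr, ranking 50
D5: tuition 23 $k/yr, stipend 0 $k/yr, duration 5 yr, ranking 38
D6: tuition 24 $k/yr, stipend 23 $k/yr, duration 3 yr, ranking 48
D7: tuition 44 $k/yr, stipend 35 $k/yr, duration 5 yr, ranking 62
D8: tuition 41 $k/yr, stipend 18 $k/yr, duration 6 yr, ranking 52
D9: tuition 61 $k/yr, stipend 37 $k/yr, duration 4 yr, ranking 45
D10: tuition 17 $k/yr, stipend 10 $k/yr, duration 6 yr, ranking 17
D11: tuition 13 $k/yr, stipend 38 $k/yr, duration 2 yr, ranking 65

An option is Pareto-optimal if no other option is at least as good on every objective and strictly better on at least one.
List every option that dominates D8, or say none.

D6: tuition 24≤41, stipend 23≥18, duration 3≤6, ranking 48≤52 — dominates D8.
Others (D1, D2, D3, D4, D5, D7, D9, D10, D11) are each worse than D8 on at least one objective.

D6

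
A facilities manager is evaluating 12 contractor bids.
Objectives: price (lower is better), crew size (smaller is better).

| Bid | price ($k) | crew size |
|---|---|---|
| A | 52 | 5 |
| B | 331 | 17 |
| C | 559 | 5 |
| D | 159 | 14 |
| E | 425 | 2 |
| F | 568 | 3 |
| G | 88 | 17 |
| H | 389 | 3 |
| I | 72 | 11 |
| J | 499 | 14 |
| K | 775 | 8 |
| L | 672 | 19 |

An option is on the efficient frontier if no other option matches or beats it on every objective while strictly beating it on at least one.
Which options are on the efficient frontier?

A, E, H

A: not dominated (best price).
B: dominated by A (price 52≤331, crew size 5≤17).
C: dominated by A (price 52≤559, crew size 5≤5).
D: dominated by A (price 52≤159, crew size 5≤14).
E: not dominated (best crew size).
F: dominated by E (price 425≤568, crew size 2≤3).
G: dominated by A (price 52≤88, crew size 5≤17).
H: not dominated.
I: dominated by A (price 52≤72, crew size 5≤11).
J: dominated by A (price 52≤499, crew size 5≤14).
K: dominated by A (price 52≤775, crew size 5≤8).
L: dominated by A (price 52≤672, crew size 5≤19).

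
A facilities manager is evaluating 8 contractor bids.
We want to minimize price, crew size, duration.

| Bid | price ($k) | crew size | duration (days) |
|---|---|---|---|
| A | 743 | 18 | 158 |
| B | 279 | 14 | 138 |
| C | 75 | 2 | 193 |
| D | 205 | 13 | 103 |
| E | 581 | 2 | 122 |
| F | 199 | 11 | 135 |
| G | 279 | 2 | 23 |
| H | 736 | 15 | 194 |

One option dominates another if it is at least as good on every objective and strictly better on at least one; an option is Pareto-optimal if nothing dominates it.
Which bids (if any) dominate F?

A: worse on price (743 vs 199).
B: worse on price (279 vs 199).
C: worse on duration (193 vs 135).
D: worse on price (205 vs 199).
E: worse on price (581 vs 199).
G: worse on price (279 vs 199).
H: worse on price (736 vs 199).
No option dominates F.

none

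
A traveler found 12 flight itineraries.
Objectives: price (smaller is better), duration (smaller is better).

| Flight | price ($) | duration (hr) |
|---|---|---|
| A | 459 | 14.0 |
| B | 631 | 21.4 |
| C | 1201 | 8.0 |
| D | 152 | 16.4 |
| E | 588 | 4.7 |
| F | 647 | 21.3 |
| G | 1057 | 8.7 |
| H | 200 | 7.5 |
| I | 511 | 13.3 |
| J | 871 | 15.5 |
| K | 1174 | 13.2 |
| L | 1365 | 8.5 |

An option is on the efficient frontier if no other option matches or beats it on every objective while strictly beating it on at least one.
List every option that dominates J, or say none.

A, E, H, I

A: price 459≤871, duration 14.0≤15.5 — dominates J.
E: price 588≤871, duration 4.7≤15.5 — dominates J.
H: price 200≤871, duration 7.5≤15.5 — dominates J.
I: price 511≤871, duration 13.3≤15.5 — dominates J.
Others (B, C, D, F, G, K, L) are each worse than J on at least one objective.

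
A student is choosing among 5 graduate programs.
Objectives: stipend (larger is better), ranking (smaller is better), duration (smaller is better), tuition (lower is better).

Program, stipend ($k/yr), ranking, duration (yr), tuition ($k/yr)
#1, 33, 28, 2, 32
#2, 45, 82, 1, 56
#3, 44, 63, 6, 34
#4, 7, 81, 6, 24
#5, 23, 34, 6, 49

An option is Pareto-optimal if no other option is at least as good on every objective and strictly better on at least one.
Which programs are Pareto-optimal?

#1: not dominated (best ranking).
#2: not dominated (best stipend).
#3: not dominated.
#4: not dominated (best tuition).
#5: dominated by #1 (stipend 33≥23, ranking 28≤34, duration 2≤6, tuition 32≤49).

#1, #2, #3, #4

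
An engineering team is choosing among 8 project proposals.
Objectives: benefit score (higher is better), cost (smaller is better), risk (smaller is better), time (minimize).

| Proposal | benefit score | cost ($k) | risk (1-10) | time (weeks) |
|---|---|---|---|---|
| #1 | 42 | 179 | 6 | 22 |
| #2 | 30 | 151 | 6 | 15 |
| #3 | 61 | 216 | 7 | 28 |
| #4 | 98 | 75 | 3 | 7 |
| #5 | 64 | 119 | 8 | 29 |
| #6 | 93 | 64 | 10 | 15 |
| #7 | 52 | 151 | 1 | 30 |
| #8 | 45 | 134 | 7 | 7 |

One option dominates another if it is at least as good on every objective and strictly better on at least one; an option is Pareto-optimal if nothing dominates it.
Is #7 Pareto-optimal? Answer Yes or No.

Yes

#1: worse on benefit score (42 vs 52).
#2: worse on benefit score (30 vs 52).
#3: worse on cost (216 vs 151).
#4: worse on risk (3 vs 1).
#5: worse on risk (8 vs 1).
#6: worse on risk (10 vs 1).
#8: worse on benefit score (45 vs 52).
No option is at least as good as #7 on every objective and strictly better on one.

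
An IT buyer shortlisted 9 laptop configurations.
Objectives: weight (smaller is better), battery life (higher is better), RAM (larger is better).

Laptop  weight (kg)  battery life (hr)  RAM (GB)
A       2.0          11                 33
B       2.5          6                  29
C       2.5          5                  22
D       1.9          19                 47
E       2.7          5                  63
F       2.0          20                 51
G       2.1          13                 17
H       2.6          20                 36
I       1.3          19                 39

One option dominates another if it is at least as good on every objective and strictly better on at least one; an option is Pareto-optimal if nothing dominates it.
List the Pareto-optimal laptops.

A: dominated by D (weight 1.9≤2.0, battery life 19≥11, RAM 47≥33).
B: dominated by A (weight 2.0≤2.5, battery life 11≥6, RAM 33≥29).
C: dominated by A (weight 2.0≤2.5, battery life 11≥5, RAM 33≥22).
D: not dominated.
E: not dominated (best RAM).
F: not dominated.
G: dominated by D (weight 1.9≤2.1, battery life 19≥13, RAM 47≥17).
H: dominated by F (weight 2.0≤2.6, battery life 20≥20, RAM 51≥36).
I: not dominated (best weight).

D, E, F, I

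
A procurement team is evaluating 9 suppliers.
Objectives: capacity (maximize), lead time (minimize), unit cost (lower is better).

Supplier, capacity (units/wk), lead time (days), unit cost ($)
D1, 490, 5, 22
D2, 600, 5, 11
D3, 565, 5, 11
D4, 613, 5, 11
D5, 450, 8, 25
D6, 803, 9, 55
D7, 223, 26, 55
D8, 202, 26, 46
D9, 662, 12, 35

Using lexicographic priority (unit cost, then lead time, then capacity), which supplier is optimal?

D4

First minimize unit cost: best is 11, kept {D2, D3, D4}.
Then minimize lead time: best is 5, kept {D2, D3, D4}.
Then maximize capacity: best is 613, kept {D4}.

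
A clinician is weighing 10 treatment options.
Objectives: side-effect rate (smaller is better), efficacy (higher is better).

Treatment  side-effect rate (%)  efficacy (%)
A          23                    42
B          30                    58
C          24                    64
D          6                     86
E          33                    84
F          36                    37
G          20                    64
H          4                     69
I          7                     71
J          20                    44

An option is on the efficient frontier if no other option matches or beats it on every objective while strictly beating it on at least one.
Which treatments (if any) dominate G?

D, H, I

D: side-effect rate 6≤20, efficacy 86≥64 — dominates G.
H: side-effect rate 4≤20, efficacy 69≥64 — dominates G.
I: side-effect rate 7≤20, efficacy 71≥64 — dominates G.
Others (A, B, C, E, F, J) are each worse than G on at least one objective.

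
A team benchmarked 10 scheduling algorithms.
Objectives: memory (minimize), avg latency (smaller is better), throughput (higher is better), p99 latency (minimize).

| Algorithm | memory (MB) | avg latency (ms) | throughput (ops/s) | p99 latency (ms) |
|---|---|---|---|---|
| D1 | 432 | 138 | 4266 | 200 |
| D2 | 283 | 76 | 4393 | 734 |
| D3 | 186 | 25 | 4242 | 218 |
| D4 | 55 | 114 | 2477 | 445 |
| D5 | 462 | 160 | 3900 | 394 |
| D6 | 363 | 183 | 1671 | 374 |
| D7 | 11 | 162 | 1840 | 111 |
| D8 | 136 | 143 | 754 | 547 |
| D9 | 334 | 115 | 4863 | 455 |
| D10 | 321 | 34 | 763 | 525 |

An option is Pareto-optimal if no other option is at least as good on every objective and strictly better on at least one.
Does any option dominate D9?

No

D1: worse on memory (432 vs 334).
D2: worse on throughput (4393 vs 4863).
D3: worse on throughput (4242 vs 4863).
D4: worse on throughput (2477 vs 4863).
D5: worse on memory (462 vs 334).
D6: worse on memory (363 vs 334).
D7: worse on avg latency (162 vs 115).
D8: worse on avg latency (143 vs 115).
D10: worse on throughput (763 vs 4863).
No option is at least as good as D9 on every objective and strictly better on one.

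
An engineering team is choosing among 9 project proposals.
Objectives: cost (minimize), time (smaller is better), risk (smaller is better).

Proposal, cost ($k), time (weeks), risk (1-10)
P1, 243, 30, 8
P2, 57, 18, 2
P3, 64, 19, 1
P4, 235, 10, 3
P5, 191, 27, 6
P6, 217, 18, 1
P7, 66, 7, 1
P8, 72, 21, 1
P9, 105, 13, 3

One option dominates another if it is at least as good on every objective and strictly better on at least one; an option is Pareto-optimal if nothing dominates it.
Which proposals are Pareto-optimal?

P1: dominated by P2 (cost 57≤243, time 18≤30, risk 2≤8).
P2: not dominated (best cost).
P3: not dominated.
P4: dominated by P7 (cost 66≤235, time 7≤10, risk 1≤3).
P5: dominated by P2 (cost 57≤191, time 18≤27, risk 2≤6).
P6: dominated by P7 (cost 66≤217, time 7≤18, risk 1≤1).
P7: not dominated (best time).
P8: dominated by P3 (cost 64≤72, time 19≤21, risk 1≤1).
P9: dominated by P7 (cost 66≤105, time 7≤13, risk 1≤3).

P2, P3, P7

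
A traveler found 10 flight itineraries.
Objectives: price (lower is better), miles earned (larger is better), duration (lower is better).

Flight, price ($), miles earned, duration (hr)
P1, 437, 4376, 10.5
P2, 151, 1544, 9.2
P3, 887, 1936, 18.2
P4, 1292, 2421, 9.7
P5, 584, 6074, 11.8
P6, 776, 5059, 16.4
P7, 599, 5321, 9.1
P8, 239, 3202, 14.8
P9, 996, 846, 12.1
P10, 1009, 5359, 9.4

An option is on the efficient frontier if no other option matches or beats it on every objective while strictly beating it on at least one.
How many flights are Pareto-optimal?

P1: not dominated.
P2: not dominated (best price).
P3: dominated by P1 (price 437≤887, miles earned 4376≥1936, duration 10.5≤18.2).
P4: dominated by P7 (price 599≤1292, miles earned 5321≥2421, duration 9.1≤9.7).
P5: not dominated (best miles earned).
P6: dominated by P5 (price 584≤776, miles earned 6074≥5059, duration 11.8≤16.4).
P7: not dominated (best duration).
P8: not dominated.
P9: dominated by P1 (price 437≤996, miles earned 4376≥846, duration 10.5≤12.1).
P10: not dominated.
Pareto-optimal: P1, P2, P5, P7, P8, P10 → 6.

6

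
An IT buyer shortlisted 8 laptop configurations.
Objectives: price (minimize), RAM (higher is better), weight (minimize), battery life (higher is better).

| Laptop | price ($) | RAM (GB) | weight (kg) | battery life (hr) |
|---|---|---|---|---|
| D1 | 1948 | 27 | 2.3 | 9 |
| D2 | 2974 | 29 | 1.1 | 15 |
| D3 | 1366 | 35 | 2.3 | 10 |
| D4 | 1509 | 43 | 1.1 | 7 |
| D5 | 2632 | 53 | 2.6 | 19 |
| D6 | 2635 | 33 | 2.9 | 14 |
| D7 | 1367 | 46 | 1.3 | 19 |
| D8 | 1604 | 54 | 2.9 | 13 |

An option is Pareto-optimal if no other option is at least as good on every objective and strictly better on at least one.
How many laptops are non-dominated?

6

D1: dominated by D3 (price 1366≤1948, RAM 35≥27, weight 2.3≤2.3, battery life 10≥9).
D2: not dominated.
D3: not dominated (best price).
D4: not dominated.
D5: not dominated.
D6: dominated by D5 (price 2632≤2635, RAM 53≥33, weight 2.6≤2.9, battery life 19≥14).
D7: not dominated.
D8: not dominated (best RAM).
Pareto-optimal: D2, D3, D4, D5, D7, D8 → 6.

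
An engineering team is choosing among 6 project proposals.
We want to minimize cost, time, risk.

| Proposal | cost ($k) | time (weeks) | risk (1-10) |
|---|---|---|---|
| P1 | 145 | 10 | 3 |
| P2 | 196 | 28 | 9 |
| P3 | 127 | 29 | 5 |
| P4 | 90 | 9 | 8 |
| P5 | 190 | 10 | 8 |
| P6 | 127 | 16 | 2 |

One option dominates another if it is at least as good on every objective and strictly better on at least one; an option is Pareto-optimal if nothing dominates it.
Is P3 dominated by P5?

No

P5 vs P3: P5 is worse on cost (190 vs 127), so it does not dominate P3.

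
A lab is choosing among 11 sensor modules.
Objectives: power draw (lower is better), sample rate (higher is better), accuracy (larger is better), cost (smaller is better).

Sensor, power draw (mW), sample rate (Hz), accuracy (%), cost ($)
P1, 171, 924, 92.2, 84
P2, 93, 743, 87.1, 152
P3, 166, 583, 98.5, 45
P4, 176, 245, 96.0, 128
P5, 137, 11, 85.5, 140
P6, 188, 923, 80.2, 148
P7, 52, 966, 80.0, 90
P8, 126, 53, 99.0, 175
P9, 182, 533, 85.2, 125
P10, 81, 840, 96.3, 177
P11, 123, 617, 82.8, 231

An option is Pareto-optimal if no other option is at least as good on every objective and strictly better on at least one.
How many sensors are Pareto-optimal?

P1: not dominated.
P2: not dominated.
P3: not dominated (best cost).
P4: dominated by P3 (power draw 166≤176, sample rate 583≥245, accuracy 98.5≥96.0, cost 45≤128).
P5: not dominated.
P6: dominated by P1 (power draw 171≤188, sample rate 924≥923, accuracy 92.2≥80.2, cost 84≤148).
P7: not dominated (best power draw).
P8: not dominated (best accuracy).
P9: dominated by P1 (power draw 171≤182, sample rate 924≥533, accuracy 92.2≥85.2, cost 84≤125).
P10: not dominated.
P11: dominated by P2 (power draw 93≤123, sample rate 743≥617, accuracy 87.1≥82.8, cost 152≤231).
Pareto-optimal: P1, P2, P3, P5, P7, P8, P10 → 7.

7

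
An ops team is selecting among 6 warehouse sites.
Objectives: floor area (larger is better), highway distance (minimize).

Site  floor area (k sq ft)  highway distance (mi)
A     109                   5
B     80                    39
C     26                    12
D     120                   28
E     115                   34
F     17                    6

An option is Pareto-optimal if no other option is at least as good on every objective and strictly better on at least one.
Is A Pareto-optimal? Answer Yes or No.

Yes

B: worse on floor area (80 vs 109).
C: worse on floor area (26 vs 109).
D: worse on highway distance (28 vs 5).
E: worse on highway distance (34 vs 5).
F: worse on floor area (17 vs 109).
No option is at least as good as A on every objective and strictly better on one.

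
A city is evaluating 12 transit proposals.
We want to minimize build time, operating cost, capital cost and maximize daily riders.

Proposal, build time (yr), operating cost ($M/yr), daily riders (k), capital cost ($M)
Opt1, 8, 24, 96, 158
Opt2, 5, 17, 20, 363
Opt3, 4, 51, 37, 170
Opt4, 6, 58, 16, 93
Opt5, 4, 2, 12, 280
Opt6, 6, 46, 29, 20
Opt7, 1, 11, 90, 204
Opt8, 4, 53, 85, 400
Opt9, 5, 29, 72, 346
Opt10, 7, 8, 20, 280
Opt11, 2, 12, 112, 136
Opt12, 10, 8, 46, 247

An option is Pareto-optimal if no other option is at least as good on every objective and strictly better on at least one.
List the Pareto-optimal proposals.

Opt1: dominated by Opt11 (build time 2≤8, operating cost 12≤24, daily riders 112≥96, capital cost 136≤158).
Opt2: dominated by Opt7 (build time 1≤5, operating cost 11≤17, daily riders 90≥20, capital cost 204≤363).
Opt3: dominated by Opt11 (build time 2≤4, operating cost 12≤51, daily riders 112≥37, capital cost 136≤170).
Opt4: dominated by Opt6 (build time 6≤6, operating cost 46≤58, daily riders 29≥16, capital cost 20≤93).
Opt5: not dominated (best operating cost).
Opt6: not dominated (best capital cost).
Opt7: not dominated (best build time).
Opt8: dominated by Opt7 (build time 1≤4, operating cost 11≤53, daily riders 90≥85, capital cost 204≤400).
Opt9: dominated by Opt7 (build time 1≤5, operating cost 11≤29, daily riders 90≥72, capital cost 204≤346).
Opt10: not dominated.
Opt11: not dominated (best daily riders).
Opt12: not dominated.

Opt5, Opt6, Opt7, Opt10, Opt11, Opt12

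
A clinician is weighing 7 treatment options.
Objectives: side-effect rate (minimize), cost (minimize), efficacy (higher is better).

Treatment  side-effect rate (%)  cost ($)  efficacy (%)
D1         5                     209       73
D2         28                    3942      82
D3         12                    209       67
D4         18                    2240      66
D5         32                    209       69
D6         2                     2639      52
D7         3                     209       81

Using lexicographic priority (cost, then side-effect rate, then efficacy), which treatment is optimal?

D7

First minimize cost: best is 209, kept {D1, D3, D5, D7}.
Then minimize side-effect rate: best is 3, kept {D7}.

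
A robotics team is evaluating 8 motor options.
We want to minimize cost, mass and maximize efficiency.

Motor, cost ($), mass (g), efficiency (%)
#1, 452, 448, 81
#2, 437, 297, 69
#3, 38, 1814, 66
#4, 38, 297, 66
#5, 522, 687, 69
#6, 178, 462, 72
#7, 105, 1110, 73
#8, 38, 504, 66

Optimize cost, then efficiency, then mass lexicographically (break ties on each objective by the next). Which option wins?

#4

First minimize cost: best is 38, kept {#3, #4, #8}.
Then maximize efficiency: best is 66, kept {#3, #4, #8}.
Then minimize mass: best is 297, kept {#4}.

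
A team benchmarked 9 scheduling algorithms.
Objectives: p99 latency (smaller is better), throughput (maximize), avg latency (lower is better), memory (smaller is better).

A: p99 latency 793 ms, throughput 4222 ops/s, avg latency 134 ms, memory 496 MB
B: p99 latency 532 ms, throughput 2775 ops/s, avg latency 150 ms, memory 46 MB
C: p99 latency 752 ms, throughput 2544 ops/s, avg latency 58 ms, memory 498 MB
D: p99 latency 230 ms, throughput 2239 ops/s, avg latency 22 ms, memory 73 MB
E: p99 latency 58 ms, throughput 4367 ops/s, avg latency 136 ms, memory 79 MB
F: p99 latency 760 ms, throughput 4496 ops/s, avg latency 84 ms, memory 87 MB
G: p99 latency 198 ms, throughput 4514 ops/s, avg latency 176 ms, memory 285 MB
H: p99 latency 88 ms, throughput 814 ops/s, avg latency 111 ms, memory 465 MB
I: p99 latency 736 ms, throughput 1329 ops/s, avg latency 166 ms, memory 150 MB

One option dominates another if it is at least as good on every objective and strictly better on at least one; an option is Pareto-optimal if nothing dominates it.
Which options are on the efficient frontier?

B, C, D, E, F, G, H

A: dominated by F (p99 latency 760≤793, throughput 4496≥4222, avg latency 84≤134, memory 87≤496).
B: not dominated (best memory).
C: not dominated.
D: not dominated (best avg latency).
E: not dominated (best p99 latency).
F: not dominated.
G: not dominated (best throughput).
H: not dominated.
I: dominated by B (p99 latency 532≤736, throughput 2775≥1329, avg latency 150≤166, memory 46≤150).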